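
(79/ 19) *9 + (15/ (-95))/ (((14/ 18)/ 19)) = 4464/ 133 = 33.56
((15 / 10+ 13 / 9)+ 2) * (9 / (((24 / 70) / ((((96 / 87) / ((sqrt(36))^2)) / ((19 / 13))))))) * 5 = 202475 / 14877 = 13.61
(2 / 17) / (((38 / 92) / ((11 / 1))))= 1012 / 323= 3.13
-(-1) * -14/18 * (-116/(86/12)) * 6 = 3248/43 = 75.53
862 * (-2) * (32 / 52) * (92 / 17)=-1268864 / 221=-5741.47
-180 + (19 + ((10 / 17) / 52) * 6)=-35566 / 221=-160.93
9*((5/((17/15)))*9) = 6075/17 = 357.35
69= 69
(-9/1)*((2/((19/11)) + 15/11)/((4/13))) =-61659/836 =-73.75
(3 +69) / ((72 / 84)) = 84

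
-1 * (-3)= 3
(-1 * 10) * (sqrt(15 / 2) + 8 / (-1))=80 - 5 * sqrt(30)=52.61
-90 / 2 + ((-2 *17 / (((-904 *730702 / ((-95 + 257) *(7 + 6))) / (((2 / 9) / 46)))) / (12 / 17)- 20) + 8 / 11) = -10741278356707 / 167120315824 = -64.27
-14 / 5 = -2.80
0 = 0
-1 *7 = -7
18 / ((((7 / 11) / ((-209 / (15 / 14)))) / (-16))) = 441408 / 5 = 88281.60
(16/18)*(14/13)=112/117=0.96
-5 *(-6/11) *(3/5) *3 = 54/11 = 4.91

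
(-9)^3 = -729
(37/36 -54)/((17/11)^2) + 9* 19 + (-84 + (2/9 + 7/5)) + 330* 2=726.44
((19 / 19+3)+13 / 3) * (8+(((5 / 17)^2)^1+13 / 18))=1145575 / 15606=73.41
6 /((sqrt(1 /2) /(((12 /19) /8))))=9 * sqrt(2) /19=0.67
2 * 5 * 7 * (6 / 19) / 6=70 / 19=3.68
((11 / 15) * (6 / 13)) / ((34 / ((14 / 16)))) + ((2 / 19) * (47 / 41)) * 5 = 4214783 / 6886360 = 0.61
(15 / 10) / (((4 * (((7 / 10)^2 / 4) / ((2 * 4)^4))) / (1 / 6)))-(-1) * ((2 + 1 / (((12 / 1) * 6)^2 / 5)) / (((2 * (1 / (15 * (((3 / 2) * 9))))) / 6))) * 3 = 35979665 / 6272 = 5736.55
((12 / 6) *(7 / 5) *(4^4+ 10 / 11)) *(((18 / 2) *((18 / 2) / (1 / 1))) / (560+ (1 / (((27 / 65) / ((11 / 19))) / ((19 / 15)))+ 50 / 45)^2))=21025931724 / 205064695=102.53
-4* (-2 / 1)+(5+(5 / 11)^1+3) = 181 / 11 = 16.45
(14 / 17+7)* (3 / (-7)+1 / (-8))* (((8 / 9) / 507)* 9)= -589 / 8619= -0.07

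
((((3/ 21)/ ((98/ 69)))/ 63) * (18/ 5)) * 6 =414/ 12005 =0.03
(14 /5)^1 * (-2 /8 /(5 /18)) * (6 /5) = -378 /125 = -3.02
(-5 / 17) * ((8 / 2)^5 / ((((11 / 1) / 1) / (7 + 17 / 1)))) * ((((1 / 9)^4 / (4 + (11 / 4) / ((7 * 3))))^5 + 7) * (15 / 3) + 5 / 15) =-33116403269135903392755363940679680 / 1426326515359765149258640076211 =-23217.97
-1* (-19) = 19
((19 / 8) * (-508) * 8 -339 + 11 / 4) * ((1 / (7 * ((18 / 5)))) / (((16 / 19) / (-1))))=3795535 / 8064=470.68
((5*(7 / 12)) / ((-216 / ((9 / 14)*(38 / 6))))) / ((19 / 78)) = -65 / 288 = -0.23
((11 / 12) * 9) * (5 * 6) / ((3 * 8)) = 165 / 16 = 10.31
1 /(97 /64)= 64 /97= 0.66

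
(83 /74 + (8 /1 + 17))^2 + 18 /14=26204707 /38332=683.62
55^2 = 3025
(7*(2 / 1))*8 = 112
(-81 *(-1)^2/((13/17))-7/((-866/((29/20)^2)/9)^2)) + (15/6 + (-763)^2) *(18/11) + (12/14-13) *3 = 114407818039432724673/120112952960000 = 952501.92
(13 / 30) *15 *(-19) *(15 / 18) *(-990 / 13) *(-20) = -156750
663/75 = 221/25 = 8.84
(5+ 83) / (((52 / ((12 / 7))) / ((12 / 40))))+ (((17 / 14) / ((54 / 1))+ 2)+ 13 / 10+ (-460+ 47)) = -4017757 / 9828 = -408.81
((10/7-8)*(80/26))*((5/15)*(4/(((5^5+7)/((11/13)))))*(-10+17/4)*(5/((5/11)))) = 1280180/2778867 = 0.46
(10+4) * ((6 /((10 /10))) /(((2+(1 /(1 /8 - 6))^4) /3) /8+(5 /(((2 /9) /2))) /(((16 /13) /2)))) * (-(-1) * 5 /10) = 1639572816 /2857867871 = 0.57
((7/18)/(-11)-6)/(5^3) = -239/4950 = -0.05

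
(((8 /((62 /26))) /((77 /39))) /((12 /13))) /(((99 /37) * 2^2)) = 81289 /472626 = 0.17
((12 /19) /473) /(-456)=-1 /341506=-0.00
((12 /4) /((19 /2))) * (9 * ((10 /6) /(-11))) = -90 /209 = -0.43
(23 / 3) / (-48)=-23 / 144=-0.16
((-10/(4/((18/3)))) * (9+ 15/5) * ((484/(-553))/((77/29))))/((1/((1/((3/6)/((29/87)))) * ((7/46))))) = 76560/12719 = 6.02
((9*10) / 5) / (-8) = -9 / 4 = -2.25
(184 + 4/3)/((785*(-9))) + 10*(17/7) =3599258/148365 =24.26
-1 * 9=-9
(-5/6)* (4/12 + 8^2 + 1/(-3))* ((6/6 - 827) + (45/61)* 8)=43738.58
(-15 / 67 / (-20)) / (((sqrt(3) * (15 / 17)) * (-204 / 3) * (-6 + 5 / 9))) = 3 * sqrt(3) / 262640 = 0.00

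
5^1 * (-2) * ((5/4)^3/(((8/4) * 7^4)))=-625/153664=-0.00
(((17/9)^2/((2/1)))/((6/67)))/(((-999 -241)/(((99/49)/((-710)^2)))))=-212993/3307944528000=-0.00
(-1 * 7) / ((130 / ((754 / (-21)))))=29 / 15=1.93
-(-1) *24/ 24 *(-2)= -2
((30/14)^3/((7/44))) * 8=1188000/2401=494.79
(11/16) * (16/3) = 11/3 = 3.67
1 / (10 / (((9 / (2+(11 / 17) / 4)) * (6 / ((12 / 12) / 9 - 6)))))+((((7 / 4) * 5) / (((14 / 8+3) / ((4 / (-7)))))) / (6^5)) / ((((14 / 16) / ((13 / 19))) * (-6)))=-2898949129 / 6834498930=-0.42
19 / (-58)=-0.33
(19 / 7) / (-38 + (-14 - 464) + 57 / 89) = -1691 / 321069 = -0.01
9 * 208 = 1872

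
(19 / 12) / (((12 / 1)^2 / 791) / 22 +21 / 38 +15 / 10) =3141061 / 4088484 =0.77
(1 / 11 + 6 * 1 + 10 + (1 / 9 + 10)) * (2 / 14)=2594 / 693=3.74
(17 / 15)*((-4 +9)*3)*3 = 51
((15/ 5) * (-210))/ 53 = -630/ 53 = -11.89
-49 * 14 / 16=-343 / 8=-42.88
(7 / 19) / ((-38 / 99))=-0.96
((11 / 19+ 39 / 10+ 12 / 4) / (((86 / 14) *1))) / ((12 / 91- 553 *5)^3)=-7495770737 / 130127624557057464590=-0.00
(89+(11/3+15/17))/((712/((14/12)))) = 33397/217872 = 0.15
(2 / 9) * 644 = 1288 / 9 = 143.11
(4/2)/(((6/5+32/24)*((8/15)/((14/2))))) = 10.36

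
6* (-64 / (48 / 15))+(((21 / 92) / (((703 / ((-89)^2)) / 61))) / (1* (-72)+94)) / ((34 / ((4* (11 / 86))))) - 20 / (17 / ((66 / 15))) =-11826078607 / 94556312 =-125.07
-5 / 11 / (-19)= 5 / 209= 0.02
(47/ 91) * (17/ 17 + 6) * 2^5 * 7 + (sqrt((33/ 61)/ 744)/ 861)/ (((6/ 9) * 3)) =sqrt(41602)/ 13025208 + 10528/ 13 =809.85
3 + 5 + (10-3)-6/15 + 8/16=151/10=15.10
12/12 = 1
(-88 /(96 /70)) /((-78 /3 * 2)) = 385 /312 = 1.23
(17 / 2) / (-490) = -17 / 980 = -0.02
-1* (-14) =14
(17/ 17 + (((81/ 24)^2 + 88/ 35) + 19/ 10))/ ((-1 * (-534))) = 37643/ 1196160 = 0.03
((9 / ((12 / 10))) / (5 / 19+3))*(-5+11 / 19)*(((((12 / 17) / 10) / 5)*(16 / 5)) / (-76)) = 1512 / 250325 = 0.01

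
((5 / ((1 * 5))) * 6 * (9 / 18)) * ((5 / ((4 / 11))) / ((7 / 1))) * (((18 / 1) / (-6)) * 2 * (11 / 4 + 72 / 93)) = -216315 / 1736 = -124.61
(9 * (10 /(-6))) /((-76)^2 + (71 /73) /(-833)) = -304045 /117077571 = -0.00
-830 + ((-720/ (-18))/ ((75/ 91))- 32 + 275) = -8077/ 15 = -538.47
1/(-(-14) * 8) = 1/112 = 0.01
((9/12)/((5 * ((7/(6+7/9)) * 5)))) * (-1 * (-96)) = 488/175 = 2.79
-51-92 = -143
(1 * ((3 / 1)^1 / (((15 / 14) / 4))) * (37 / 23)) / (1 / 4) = 8288 / 115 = 72.07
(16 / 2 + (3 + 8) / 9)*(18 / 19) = 166 / 19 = 8.74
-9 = -9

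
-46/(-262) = 23/131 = 0.18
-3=-3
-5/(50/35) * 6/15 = -1.40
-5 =-5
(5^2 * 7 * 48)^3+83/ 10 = 592704000008.30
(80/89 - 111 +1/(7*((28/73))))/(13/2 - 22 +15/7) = 1914107/233002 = 8.21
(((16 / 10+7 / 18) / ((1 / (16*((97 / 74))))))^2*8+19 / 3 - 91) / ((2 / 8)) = 153415709528 / 2772225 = 55340.28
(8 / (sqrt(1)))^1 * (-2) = -16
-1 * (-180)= 180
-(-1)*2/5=2/5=0.40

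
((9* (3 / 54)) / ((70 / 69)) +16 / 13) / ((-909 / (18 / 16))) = -3137 / 1470560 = -0.00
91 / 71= 1.28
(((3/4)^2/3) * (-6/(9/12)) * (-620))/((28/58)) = 13485/7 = 1926.43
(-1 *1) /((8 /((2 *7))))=-1.75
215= 215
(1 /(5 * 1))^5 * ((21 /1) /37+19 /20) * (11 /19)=12353 /43937500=0.00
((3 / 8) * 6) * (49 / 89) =441 / 356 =1.24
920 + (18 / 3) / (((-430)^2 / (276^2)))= 42641264 / 46225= 922.47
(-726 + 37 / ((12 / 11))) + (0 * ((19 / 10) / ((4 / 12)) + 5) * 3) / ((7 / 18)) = -8305 / 12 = -692.08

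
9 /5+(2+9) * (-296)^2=4818889 /5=963777.80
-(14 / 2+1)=-8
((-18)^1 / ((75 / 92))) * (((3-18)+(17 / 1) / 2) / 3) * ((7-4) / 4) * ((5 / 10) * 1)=897 / 50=17.94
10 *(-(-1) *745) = 7450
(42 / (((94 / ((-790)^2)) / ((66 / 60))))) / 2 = 7208355 / 47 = 153369.26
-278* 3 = -834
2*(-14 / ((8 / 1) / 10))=-35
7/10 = 0.70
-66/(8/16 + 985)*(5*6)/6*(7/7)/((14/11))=-1210/4599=-0.26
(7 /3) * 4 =9.33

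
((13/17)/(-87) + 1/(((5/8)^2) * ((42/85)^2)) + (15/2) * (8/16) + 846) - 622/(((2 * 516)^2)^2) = 11785407278795553541/13700354122377216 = 860.23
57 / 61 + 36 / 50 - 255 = -386352 / 1525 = -253.35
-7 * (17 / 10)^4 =-584647 / 10000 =-58.46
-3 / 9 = -0.33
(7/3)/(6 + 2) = 7/24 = 0.29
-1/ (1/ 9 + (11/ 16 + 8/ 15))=-0.75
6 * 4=24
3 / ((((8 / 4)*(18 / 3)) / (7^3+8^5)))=33111 / 4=8277.75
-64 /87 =-0.74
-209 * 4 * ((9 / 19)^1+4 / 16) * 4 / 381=-6.35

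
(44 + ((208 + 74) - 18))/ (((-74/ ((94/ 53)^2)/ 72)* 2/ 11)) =-538854624/ 103933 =-5184.63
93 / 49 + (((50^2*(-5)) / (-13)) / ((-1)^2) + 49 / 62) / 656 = 87178661 / 25908064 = 3.36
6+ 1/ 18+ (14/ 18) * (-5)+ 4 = 37/ 6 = 6.17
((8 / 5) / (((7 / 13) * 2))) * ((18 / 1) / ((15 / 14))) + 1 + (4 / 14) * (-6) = 4243 / 175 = 24.25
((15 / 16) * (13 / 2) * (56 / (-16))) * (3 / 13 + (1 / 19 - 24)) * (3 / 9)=168.61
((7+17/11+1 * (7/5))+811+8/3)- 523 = 49601/165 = 300.61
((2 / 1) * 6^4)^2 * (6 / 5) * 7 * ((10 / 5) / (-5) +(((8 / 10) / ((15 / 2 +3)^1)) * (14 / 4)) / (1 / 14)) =188116992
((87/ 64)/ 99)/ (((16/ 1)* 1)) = 29/ 33792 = 0.00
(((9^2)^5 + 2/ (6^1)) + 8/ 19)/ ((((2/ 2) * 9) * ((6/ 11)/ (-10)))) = -10931069099500/ 1539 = -7102708966.54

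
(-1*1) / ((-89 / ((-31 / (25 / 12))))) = -372 / 2225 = -0.17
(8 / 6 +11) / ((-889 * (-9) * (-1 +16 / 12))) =37 / 8001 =0.00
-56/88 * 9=-63/11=-5.73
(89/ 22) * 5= 445/ 22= 20.23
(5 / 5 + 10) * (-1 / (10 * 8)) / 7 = -11 / 560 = -0.02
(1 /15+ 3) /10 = 23 /75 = 0.31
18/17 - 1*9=-135/17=-7.94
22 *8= 176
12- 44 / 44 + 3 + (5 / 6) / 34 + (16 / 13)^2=535733 / 34476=15.54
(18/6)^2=9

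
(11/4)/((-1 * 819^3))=-11/2197413036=-0.00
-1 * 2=-2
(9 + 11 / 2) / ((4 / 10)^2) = 725 / 8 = 90.62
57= 57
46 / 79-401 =-31633 / 79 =-400.42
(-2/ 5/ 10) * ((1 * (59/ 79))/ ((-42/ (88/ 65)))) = 2596/ 2695875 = 0.00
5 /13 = 0.38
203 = 203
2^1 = 2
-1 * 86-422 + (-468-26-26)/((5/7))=-1236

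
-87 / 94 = -0.93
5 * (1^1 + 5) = 30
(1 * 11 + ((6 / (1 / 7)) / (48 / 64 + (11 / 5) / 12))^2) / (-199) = -2036 / 199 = -10.23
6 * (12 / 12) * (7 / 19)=2.21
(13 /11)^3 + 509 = 679676 /1331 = 510.65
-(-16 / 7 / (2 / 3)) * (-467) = -11208 / 7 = -1601.14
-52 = -52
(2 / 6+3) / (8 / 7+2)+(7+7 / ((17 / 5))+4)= 7921 / 561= 14.12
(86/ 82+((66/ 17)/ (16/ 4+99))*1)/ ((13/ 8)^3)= 0.25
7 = 7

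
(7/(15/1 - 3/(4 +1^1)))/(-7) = -0.07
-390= -390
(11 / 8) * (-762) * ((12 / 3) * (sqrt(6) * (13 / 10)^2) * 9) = -6374511 * sqrt(6) / 100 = -156142.99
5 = 5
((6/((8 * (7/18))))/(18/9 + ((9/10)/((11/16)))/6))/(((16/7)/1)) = 1485/3904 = 0.38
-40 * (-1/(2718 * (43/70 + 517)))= 1400/49240647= 0.00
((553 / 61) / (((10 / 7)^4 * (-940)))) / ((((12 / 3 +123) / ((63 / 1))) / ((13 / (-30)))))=362476569 / 728218000000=0.00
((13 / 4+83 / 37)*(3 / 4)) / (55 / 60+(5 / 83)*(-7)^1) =607311 / 72964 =8.32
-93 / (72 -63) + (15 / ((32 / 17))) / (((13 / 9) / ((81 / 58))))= -190283 / 72384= -2.63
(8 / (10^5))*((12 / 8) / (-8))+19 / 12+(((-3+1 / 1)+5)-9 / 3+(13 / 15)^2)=2.33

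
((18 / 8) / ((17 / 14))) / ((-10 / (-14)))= 441 / 170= 2.59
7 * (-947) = -6629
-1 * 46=-46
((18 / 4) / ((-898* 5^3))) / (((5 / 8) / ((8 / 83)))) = -144 / 23291875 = -0.00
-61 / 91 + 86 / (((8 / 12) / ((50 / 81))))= 194003 / 2457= 78.96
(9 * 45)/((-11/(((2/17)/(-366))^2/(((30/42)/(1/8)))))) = -63/94632472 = -0.00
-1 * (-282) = 282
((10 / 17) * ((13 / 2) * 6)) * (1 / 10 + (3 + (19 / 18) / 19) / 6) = 4277 / 306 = 13.98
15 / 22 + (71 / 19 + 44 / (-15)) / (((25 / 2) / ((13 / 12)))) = 176686 / 235125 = 0.75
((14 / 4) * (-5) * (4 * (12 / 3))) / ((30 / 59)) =-1652 / 3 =-550.67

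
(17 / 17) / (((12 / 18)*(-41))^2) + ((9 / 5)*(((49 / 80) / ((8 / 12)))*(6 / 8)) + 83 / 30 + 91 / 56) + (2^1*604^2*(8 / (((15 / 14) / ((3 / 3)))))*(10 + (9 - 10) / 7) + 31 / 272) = 53700920.95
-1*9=-9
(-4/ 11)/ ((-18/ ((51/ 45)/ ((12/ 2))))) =17/ 4455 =0.00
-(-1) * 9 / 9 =1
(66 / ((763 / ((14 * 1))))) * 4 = 528 / 109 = 4.84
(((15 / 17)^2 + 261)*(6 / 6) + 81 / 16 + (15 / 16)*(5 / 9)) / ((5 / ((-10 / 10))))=-927211 / 17340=-53.47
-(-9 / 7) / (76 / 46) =207 / 266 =0.78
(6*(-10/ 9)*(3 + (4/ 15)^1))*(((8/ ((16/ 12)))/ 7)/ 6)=-28/ 9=-3.11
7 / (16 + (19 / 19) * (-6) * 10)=-7 / 44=-0.16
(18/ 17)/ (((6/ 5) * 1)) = 15/ 17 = 0.88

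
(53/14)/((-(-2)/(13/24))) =1.03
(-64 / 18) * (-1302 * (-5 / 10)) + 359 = -5867 / 3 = -1955.67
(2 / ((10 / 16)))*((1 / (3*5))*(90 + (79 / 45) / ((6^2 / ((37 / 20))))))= 2918923 / 151875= 19.22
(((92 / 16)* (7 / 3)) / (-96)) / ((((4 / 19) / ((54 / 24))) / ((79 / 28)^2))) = -2727317 / 229376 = -11.89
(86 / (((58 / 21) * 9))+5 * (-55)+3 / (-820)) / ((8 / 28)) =-135603587 / 142680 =-950.40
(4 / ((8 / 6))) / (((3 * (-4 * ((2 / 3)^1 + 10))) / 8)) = -3 / 16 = -0.19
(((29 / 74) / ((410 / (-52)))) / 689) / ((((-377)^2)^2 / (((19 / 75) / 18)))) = -19 / 378035535954345750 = -0.00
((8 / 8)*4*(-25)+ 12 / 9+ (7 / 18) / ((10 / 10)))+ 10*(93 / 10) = -95 / 18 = -5.28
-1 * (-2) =2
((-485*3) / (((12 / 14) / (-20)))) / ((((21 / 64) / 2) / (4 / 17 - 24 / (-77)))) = 444492800 / 3927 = 113188.90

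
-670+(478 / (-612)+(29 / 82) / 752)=-6328541051 / 9434592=-670.78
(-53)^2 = 2809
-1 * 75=-75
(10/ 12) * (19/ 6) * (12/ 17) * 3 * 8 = 760/ 17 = 44.71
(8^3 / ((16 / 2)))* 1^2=64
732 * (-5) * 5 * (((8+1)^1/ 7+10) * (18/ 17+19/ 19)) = -7228500/ 17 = -425205.88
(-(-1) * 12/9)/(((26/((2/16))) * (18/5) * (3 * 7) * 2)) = 5/117936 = 0.00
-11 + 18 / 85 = -917 / 85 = -10.79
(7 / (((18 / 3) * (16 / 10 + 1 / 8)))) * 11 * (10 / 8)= 1925 / 207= 9.30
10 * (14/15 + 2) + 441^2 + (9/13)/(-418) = 3170907427/16302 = 194510.33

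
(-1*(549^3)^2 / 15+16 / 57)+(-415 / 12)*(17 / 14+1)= -29132361784115607559 / 15960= -1825335951385689.70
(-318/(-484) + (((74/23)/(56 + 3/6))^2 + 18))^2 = 930446874678355562089/2672119337690832964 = 348.21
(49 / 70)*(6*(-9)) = -189 / 5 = -37.80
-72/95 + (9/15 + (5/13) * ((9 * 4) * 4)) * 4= 275628/1235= 223.18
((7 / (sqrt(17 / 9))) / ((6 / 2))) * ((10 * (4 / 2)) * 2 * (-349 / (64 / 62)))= -378665 * sqrt(17) / 68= -22959.94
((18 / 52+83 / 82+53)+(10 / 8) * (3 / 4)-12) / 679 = 369227 / 5790512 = 0.06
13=13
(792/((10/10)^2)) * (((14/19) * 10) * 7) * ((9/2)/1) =3492720/19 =183827.37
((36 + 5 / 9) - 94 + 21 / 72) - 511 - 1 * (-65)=-36227 / 72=-503.15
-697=-697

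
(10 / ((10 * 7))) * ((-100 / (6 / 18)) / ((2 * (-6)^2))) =-0.60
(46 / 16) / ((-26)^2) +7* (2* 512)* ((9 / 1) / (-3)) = -116293609 / 5408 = -21504.00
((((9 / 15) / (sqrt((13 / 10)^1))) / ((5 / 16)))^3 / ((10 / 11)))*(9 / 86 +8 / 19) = 522491904*sqrt(130) / 2157390625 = 2.76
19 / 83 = 0.23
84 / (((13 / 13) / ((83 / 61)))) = 6972 / 61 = 114.30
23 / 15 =1.53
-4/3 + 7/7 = -1/3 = -0.33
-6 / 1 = -6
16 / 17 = 0.94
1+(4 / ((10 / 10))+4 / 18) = 5.22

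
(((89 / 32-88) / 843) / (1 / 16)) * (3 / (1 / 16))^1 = -21816 / 281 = -77.64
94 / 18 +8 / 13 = 683 / 117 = 5.84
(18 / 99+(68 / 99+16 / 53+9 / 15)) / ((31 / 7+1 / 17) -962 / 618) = 569349907 / 942422415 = 0.60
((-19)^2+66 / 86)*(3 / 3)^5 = 15556 / 43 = 361.77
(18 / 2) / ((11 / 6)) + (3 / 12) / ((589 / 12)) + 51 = 55.91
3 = 3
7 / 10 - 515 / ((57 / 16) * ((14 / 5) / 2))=-409207 / 3990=-102.56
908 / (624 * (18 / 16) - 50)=227 / 163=1.39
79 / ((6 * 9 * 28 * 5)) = 79 / 7560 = 0.01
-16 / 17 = -0.94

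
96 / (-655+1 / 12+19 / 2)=-1152 / 7745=-0.15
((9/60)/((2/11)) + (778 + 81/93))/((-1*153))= -966823/189720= -5.10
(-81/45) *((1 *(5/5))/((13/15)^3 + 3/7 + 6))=-42525/167254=-0.25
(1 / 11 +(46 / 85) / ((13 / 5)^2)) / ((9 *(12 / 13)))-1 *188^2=-3093163703 / 87516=-35343.98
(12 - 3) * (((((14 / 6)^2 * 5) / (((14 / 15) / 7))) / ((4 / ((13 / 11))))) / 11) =47775 / 968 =49.35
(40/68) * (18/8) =45/34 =1.32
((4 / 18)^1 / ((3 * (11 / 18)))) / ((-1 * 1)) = -4 / 33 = -0.12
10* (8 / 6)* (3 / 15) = 8 / 3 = 2.67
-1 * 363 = -363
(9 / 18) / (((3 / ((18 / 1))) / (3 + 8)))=33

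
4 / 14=2 / 7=0.29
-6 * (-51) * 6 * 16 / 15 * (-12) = -117504 / 5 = -23500.80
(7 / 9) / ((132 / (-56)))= -98 / 297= -0.33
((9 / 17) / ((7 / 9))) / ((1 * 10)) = 81 / 1190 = 0.07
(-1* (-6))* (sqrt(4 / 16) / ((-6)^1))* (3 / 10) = -3 / 20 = -0.15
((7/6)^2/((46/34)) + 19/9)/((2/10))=12905/828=15.59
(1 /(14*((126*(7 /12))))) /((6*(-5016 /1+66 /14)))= -1 /30939678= -0.00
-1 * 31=-31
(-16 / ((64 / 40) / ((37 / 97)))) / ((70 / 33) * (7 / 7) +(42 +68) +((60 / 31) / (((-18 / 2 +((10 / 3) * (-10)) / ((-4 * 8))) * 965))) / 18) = -6976507065 / 205067000242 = -0.03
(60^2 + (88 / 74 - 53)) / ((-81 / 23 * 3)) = -335501 / 999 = -335.84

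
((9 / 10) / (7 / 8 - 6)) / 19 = -36 / 3895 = -0.01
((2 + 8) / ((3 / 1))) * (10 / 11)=100 / 33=3.03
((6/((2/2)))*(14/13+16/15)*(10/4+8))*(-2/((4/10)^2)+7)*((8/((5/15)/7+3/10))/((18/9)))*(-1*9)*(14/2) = 538445.66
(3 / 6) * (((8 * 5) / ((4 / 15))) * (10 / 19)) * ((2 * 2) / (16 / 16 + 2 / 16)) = 8000 / 57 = 140.35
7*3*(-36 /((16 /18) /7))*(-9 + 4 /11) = 1131165 /22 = 51416.59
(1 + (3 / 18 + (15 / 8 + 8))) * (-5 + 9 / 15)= -583 / 12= -48.58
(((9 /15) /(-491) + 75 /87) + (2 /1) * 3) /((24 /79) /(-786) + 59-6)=5055051842 /39049959135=0.13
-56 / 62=-28 / 31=-0.90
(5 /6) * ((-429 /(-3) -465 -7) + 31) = -745 /3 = -248.33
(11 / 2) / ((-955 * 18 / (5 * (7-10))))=11 / 2292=0.00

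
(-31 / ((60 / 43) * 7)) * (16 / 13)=-5332 / 1365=-3.91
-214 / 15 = -14.27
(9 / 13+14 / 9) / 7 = 263 / 819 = 0.32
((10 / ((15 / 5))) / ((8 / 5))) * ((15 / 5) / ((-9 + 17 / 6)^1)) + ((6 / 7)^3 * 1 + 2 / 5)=2059 / 126910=0.02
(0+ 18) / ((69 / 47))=282 / 23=12.26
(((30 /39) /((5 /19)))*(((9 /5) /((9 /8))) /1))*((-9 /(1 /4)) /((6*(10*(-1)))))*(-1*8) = -7296 /325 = -22.45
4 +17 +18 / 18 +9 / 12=91 / 4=22.75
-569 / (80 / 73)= -41537 / 80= -519.21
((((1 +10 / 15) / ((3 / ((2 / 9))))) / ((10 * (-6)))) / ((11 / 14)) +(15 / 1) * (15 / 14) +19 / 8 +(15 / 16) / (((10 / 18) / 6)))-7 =403574 / 18711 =21.57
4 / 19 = 0.21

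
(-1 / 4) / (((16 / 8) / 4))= -1 / 2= -0.50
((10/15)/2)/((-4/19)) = -19/12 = -1.58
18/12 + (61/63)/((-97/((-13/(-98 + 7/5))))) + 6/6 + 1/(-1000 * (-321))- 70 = -21318448163629/315822591000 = -67.50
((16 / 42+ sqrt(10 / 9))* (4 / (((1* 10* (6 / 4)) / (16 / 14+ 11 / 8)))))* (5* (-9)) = -141* sqrt(10) / 14- 564 / 49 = -43.36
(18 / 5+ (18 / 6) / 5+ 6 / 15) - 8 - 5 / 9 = -178 / 45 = -3.96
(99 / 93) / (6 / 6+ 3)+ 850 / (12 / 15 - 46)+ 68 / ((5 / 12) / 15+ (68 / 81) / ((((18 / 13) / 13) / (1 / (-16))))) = -6261062093 / 37986532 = -164.82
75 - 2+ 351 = 424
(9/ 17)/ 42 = 3/ 238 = 0.01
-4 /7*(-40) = 160 /7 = 22.86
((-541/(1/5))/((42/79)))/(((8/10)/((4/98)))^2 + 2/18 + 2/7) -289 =-366108431/1211354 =-302.23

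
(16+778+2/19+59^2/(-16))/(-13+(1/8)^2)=-233692/5263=-44.40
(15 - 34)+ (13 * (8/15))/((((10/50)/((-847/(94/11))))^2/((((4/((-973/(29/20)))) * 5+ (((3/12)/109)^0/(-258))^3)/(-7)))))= 1216998390452959/168291830844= 7231.48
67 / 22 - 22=-417 / 22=-18.95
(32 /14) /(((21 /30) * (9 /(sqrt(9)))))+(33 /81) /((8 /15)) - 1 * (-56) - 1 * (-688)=2631367 /3528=745.85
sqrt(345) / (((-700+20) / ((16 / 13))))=-0.03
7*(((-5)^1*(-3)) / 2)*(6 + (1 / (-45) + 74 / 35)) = 2549 / 6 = 424.83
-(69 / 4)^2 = -4761 / 16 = -297.56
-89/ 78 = -1.14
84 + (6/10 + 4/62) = 13123/155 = 84.66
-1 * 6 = -6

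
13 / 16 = 0.81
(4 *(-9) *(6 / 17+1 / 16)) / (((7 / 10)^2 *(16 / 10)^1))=-127125 / 6664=-19.08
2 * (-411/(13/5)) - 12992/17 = -238766/221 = -1080.39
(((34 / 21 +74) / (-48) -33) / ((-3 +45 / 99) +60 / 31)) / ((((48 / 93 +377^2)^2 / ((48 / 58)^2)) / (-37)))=-105644576081 / 1485693867800799475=-0.00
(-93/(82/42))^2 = 2269.01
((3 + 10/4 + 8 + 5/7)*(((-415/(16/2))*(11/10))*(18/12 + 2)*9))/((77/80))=-743265/28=-26545.18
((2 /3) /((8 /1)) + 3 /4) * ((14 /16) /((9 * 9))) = 35 /3888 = 0.01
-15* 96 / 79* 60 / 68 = -21600 / 1343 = -16.08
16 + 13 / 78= 97 / 6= 16.17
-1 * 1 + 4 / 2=1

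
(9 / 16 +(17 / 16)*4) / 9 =77 / 144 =0.53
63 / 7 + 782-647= 144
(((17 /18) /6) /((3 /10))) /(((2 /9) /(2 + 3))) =11.81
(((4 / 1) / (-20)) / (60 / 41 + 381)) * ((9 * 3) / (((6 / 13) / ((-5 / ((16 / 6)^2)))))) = 14391 / 669056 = 0.02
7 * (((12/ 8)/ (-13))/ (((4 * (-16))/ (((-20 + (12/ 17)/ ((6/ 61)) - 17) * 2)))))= -819/ 1088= -0.75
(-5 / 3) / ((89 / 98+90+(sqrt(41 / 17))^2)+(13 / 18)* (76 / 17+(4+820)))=-24990 / 10370747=-0.00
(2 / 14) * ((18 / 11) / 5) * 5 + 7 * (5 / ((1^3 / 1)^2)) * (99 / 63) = 4253 / 77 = 55.23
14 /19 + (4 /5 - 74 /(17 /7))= -46728 /1615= -28.93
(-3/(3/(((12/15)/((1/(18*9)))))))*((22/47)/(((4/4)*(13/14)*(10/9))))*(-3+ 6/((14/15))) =-3079296/15275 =-201.59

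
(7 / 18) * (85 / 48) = 595 / 864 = 0.69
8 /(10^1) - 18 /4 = -37 /10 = -3.70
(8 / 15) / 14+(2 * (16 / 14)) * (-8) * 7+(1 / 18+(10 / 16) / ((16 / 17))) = -5130409 / 40320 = -127.24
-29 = -29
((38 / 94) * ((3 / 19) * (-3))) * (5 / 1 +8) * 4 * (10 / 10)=-468 / 47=-9.96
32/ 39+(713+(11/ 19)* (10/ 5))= 529799/ 741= 714.98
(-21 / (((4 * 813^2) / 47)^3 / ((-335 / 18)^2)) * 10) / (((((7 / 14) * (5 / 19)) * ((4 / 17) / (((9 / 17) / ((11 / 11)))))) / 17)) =-26344123291675 / 221770866626022304512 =-0.00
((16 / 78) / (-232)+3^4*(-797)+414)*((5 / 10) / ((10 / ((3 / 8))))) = -36272867 / 30160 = -1202.68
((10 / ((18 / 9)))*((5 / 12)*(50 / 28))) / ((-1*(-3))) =625 / 504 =1.24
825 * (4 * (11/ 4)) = 9075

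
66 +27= 93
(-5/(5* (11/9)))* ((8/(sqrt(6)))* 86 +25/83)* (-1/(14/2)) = 225/6391 +1032* sqrt(6)/77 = 32.86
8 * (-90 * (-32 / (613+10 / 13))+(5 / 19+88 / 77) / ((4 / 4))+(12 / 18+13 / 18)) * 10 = 5720753960 / 9550863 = 598.98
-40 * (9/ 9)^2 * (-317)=12680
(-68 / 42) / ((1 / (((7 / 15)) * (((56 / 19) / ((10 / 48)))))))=-15232 / 1425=-10.69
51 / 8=6.38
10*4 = 40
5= 5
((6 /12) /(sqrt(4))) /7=1 /28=0.04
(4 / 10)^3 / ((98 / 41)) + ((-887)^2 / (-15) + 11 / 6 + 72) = -1924869691 / 36750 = -52377.41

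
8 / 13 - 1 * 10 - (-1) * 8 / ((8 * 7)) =-841 / 91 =-9.24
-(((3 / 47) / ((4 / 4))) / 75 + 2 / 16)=-1183 / 9400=-0.13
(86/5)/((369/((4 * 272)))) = 93568/1845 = 50.71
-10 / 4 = -5 / 2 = -2.50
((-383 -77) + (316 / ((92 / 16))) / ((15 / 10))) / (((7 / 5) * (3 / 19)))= -2775140 / 1449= -1915.21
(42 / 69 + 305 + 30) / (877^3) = 7719 / 15514101059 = 0.00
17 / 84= 0.20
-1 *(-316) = 316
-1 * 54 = -54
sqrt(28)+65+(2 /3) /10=2 * sqrt(7)+976 /15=70.36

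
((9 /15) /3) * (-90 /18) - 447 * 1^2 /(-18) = 143 /6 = 23.83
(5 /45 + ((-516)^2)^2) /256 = 638030317825 /2304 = 276922881.00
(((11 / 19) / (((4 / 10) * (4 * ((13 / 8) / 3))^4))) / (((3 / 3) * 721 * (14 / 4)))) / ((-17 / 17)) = -71280 / 2738799973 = -0.00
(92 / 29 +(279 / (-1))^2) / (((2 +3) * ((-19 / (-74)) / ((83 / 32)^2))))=575416104533 / 1410560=407934.51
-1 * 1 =-1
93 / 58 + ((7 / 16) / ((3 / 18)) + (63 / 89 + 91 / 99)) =11969543 / 2044152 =5.86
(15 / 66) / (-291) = -5 / 6402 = -0.00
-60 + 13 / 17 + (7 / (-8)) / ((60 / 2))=-241799 / 4080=-59.26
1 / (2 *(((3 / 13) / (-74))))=-160.33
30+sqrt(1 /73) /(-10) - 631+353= -248 - sqrt(73) /730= -248.01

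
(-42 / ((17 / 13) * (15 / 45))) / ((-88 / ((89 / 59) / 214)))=0.01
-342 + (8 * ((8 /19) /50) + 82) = -259.93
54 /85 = 0.64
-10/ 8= -5/ 4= -1.25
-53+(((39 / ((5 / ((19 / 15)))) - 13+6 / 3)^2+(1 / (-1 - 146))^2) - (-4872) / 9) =6612188956 / 13505625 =489.59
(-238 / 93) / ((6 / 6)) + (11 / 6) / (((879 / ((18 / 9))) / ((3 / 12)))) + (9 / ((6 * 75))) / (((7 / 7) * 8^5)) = -342616801453 / 133934284800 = -2.56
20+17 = 37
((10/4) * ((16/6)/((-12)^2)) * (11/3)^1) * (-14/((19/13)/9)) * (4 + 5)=-5005/38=-131.71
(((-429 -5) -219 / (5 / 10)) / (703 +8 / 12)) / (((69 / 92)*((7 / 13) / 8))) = -362752 / 14777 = -24.55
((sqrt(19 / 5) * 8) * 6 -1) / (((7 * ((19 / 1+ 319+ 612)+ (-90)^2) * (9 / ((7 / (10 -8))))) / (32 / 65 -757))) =16391 / 3529500 -65564 * sqrt(95) / 1470625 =-0.43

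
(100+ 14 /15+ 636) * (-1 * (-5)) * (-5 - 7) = -44216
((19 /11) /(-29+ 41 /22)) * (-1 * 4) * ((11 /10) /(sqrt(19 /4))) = 88 * sqrt(19) /2985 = 0.13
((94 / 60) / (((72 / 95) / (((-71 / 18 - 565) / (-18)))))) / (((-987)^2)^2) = 3971 / 57677101828416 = 0.00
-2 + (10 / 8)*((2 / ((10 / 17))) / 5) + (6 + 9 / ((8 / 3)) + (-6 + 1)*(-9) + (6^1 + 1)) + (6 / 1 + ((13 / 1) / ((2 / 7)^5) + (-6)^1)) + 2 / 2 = 1102251 / 160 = 6889.07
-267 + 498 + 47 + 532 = 810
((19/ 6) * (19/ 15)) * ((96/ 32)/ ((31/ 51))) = 6137/ 310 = 19.80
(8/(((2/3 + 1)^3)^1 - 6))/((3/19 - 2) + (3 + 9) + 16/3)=-12312/32671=-0.38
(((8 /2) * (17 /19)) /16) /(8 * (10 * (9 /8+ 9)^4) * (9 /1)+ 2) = 1088 /36804956183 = 0.00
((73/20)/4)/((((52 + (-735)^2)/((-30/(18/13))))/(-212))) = 50297/6483324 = 0.01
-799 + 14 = -785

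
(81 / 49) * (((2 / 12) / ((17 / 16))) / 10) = 108 / 4165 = 0.03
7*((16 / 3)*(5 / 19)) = 560 / 57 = 9.82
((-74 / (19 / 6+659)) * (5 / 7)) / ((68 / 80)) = -0.09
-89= -89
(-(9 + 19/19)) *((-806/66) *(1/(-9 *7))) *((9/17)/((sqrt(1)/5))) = -20150/3927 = -5.13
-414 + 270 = -144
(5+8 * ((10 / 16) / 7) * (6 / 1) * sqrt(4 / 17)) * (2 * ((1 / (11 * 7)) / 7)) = 120 * sqrt(17) / 64141+10 / 539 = 0.03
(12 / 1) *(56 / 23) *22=14784 / 23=642.78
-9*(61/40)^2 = -33489/1600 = -20.93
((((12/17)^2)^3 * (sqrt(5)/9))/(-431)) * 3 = -0.00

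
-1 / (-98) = 1 / 98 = 0.01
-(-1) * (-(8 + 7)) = -15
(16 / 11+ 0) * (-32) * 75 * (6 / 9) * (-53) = 1356800 / 11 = 123345.45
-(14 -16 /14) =-12.86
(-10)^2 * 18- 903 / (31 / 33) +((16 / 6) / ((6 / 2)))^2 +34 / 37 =78083779 / 92907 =840.45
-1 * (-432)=432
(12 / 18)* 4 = 8 / 3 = 2.67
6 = 6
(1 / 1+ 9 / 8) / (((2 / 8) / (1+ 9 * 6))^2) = 102850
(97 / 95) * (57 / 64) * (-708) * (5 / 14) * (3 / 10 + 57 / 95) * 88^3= -4936018824 / 35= -141029109.26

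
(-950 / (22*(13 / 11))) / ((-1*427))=475 / 5551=0.09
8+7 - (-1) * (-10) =5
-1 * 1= -1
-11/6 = -1.83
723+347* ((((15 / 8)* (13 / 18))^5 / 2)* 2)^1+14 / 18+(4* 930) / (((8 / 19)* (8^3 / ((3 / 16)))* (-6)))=2303.36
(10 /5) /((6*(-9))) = -1 /27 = -0.04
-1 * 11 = -11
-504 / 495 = -1.02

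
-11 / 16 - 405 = -6491 / 16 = -405.69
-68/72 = -17/18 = -0.94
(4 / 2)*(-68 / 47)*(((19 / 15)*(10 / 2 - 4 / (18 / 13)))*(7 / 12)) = -85918 / 19035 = -4.51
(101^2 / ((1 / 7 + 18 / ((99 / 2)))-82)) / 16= -785477 / 100400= -7.82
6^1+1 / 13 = 79 / 13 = 6.08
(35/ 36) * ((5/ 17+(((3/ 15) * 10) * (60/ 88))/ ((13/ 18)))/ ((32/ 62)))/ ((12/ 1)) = 5755925/ 16803072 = 0.34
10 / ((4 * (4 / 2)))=5 / 4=1.25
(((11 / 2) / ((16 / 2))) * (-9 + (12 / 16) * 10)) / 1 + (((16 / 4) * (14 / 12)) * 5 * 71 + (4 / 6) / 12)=476839 / 288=1655.69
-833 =-833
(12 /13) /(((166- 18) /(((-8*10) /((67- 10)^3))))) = -80 /29692611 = -0.00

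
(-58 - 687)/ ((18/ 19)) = -14155/ 18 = -786.39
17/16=1.06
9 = 9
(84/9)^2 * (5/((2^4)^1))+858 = 7967/9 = 885.22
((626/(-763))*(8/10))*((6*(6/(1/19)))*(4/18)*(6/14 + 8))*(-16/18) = 179646976/240345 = 747.45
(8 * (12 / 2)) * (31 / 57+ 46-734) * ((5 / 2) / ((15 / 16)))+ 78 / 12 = -87987.89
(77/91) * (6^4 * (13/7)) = 14256/7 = 2036.57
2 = 2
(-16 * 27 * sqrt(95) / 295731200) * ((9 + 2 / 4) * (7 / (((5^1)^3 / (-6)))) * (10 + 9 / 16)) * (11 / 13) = 81081 * sqrt(95) / 1945600000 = 0.00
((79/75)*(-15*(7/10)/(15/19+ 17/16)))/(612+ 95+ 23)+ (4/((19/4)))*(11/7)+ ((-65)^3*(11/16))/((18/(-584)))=6125664.51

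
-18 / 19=-0.95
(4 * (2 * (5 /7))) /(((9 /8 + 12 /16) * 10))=32 /105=0.30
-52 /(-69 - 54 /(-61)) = 3172 /4155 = 0.76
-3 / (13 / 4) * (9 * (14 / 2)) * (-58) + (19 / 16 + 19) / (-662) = 464433817 / 137696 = 3372.89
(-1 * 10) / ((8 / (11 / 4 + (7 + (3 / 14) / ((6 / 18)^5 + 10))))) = -3325605 / 272272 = -12.21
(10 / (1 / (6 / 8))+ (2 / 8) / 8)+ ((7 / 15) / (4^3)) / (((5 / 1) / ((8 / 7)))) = 18079 / 2400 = 7.53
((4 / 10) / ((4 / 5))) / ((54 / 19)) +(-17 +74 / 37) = -1601 / 108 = -14.82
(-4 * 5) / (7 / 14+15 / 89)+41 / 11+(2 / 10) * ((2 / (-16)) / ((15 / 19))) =-20593471 / 785400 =-26.22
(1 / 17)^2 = 1 / 289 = 0.00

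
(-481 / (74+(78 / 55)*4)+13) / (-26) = -2347 / 8764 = -0.27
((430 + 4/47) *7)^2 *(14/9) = 31144841784/2209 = 14099068.26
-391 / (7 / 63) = -3519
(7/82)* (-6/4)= -21/164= -0.13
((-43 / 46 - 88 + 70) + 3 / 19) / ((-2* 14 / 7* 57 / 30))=82055 / 33212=2.47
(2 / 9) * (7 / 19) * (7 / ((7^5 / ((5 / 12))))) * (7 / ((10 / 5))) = 5 / 100548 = 0.00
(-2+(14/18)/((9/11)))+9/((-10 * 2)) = -2429/1620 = -1.50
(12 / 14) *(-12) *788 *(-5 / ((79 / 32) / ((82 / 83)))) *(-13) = -210830.13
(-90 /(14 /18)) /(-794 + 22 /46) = 18630 /127757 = 0.15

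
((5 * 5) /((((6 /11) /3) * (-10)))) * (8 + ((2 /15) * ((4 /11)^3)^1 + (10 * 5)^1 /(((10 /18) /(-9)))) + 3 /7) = 112022719 /10164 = 11021.52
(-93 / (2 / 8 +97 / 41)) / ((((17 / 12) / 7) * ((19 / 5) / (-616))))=119575680 / 4199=28477.18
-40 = -40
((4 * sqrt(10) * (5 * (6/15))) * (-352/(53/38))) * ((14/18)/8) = -93632 * sqrt(10)/477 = -620.73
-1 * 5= -5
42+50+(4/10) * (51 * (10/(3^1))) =160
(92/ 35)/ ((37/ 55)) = 1012/ 259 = 3.91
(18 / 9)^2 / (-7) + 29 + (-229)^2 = 367286 / 7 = 52469.43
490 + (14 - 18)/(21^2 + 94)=489.99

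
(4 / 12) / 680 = 1 / 2040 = 0.00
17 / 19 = 0.89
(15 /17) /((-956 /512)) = -1920 /4063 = -0.47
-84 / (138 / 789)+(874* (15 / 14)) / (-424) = -482.47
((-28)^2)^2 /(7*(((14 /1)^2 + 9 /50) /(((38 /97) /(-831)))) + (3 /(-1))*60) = -1167846400 /5535060441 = -0.21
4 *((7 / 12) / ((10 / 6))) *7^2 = 343 / 5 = 68.60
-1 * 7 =-7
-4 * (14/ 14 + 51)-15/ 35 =-1459/ 7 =-208.43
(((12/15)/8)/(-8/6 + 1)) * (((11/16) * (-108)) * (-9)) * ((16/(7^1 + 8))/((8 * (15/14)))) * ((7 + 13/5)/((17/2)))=-28.18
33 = 33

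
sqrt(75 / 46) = 1.28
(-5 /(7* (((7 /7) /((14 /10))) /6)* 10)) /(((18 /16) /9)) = -24 /5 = -4.80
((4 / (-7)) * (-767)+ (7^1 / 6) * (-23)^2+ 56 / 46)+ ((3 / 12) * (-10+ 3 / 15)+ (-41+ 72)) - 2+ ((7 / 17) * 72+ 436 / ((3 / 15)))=540754591 / 164220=3292.87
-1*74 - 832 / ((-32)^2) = -74.81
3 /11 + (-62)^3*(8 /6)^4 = -671131405 /891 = -753233.90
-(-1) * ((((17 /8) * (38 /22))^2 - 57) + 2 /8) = -335143 /7744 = -43.28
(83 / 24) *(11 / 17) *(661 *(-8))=-603493 / 51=-11833.20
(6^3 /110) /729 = 4 /1485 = 0.00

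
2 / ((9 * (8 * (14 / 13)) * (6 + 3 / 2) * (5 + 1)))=13 / 22680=0.00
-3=-3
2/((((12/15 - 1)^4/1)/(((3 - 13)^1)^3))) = -1250000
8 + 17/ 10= 97/ 10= 9.70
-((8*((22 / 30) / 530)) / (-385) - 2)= 278254 / 139125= 2.00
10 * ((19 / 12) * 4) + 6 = 69.33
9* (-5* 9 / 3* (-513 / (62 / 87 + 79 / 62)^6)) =1705755523661763622112249280 / 1515093323025424648306969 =1125.84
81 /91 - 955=-86824 /91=-954.11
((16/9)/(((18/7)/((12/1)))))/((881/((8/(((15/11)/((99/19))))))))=216832/753255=0.29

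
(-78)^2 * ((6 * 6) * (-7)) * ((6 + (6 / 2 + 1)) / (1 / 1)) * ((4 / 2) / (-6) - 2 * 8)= 250417440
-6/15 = -2/5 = -0.40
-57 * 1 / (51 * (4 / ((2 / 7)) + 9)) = -0.05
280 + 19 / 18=5059 / 18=281.06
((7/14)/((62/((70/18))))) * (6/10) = 7/372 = 0.02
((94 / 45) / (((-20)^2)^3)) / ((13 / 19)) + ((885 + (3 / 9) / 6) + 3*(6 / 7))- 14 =114480080006251 / 131040000000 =873.63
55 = 55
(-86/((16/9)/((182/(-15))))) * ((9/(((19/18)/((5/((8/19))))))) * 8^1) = 950859/2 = 475429.50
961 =961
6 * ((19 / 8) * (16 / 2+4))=171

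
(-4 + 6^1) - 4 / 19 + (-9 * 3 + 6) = -365 / 19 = -19.21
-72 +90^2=8028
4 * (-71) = -284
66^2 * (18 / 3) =26136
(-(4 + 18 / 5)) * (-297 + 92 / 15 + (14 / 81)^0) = 165224 / 75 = 2202.99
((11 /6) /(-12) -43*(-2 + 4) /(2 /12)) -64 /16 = -37451 /72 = -520.15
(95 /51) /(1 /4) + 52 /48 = 1741 /204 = 8.53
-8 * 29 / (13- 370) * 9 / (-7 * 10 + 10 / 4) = -464 / 5355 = -0.09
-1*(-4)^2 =-16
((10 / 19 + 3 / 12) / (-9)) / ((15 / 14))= -413 / 5130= -0.08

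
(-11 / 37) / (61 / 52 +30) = -572 / 59977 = -0.01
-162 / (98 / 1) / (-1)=81 / 49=1.65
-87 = -87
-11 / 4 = -2.75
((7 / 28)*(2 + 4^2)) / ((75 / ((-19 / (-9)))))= 19 / 150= 0.13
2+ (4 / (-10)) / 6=29 / 15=1.93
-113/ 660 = -0.17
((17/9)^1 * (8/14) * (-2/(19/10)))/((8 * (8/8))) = -170/1197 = -0.14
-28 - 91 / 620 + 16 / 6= -47393 / 1860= -25.48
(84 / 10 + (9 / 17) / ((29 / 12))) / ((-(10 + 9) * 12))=-3541 / 93670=-0.04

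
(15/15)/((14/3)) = 3/14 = 0.21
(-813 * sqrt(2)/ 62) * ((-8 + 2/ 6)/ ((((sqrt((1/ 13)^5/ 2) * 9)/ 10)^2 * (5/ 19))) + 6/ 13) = 11432489991301 * sqrt(2)/ 32643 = 495297074.33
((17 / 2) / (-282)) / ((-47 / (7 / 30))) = 119 / 795240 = 0.00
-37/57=-0.65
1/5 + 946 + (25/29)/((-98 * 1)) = 13445377/14210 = 946.19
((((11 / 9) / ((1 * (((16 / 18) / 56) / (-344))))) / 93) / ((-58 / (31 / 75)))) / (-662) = -6622 / 2159775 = -0.00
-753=-753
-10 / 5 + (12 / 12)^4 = -1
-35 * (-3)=105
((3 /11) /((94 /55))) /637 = 0.00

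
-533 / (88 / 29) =-15457 / 88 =-175.65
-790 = -790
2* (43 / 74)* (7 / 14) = 43 / 74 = 0.58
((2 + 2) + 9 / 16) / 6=73 / 96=0.76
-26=-26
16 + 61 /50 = 861 /50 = 17.22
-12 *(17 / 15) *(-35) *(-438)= -208488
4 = 4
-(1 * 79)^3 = -493039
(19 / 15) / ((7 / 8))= 152 / 105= 1.45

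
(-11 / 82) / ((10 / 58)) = -319 / 410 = -0.78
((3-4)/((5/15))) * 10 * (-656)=19680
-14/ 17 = -0.82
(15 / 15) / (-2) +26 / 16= 9 / 8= 1.12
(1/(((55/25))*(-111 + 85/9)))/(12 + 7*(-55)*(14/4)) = 45/13427117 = 0.00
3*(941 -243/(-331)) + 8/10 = 4677034/1655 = 2826.00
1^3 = 1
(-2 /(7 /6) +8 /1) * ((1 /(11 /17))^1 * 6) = 408 /7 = 58.29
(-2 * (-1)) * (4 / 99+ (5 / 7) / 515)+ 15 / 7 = 22703 / 10197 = 2.23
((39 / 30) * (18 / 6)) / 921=13 / 3070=0.00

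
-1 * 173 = -173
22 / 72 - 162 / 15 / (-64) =683 / 1440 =0.47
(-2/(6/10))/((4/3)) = -5/2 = -2.50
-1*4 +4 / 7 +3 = -3 / 7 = -0.43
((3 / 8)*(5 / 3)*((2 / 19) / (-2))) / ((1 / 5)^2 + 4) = -125 / 15352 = -0.01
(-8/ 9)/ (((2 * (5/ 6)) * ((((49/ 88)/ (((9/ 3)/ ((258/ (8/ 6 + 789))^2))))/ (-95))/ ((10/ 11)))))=17089788640/ 7338681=2328.73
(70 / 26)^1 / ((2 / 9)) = 315 / 26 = 12.12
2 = 2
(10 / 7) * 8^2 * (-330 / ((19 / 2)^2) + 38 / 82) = -30247040 / 103607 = -291.94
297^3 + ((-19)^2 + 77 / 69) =1807692023 / 69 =26198435.12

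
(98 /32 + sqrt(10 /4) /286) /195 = sqrt(10) /111540 + 49 /3120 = 0.02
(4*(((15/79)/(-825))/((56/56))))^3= -64/82029363625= -0.00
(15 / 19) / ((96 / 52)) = 65 / 152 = 0.43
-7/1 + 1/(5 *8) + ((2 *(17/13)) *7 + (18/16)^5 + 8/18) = 260302897/19169280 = 13.58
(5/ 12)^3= 125/ 1728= 0.07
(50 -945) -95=-990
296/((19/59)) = 17464/19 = 919.16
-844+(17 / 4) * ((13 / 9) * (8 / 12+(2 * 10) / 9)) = -133855 / 162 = -826.27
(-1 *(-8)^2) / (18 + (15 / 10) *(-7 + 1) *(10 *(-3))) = -0.22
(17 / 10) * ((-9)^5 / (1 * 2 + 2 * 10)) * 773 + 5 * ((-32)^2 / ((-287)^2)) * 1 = -63915287725021 / 18121180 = -3527104.07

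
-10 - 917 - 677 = -1604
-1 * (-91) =91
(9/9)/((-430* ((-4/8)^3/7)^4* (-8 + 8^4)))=-87808/15695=-5.59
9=9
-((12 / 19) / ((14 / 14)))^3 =-1728 / 6859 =-0.25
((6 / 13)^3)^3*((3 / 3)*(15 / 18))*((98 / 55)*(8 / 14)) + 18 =2099784934350 / 116649493103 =18.00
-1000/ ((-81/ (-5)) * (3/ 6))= -10000/ 81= -123.46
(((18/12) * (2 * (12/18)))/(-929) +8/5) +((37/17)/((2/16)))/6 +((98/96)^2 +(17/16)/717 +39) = 1936860250699/43482551040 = 44.54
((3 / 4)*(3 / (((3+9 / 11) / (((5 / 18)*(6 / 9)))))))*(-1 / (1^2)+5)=55 / 126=0.44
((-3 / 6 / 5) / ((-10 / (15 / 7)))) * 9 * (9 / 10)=243 / 1400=0.17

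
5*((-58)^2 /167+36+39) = 79445 /167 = 475.72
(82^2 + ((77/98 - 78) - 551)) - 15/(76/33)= 3239493/532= 6089.27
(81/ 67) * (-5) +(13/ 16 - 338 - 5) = -373305/ 1072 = -348.23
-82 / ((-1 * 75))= 82 / 75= 1.09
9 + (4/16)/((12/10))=221/24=9.21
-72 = -72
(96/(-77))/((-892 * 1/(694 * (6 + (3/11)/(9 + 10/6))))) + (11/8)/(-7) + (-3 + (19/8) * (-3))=-3382165/755524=-4.48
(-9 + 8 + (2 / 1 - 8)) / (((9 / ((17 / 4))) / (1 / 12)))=-119 / 432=-0.28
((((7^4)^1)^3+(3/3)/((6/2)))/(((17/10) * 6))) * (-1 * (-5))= 1038096540100/153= 6784944706.54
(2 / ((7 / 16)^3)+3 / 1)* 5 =46105 / 343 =134.42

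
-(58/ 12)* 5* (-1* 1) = 145/ 6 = 24.17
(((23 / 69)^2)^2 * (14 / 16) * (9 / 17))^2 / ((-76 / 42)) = -343 / 18976896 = -0.00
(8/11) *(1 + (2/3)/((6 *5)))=368/495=0.74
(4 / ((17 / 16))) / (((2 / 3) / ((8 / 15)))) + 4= 596 / 85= 7.01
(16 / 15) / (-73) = -16 / 1095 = -0.01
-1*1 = -1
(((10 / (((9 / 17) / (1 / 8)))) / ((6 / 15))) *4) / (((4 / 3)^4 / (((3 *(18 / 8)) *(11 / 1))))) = 1136025 / 2048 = 554.70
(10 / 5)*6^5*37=575424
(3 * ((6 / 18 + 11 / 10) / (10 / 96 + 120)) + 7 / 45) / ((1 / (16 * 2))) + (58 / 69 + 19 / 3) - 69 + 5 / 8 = -2629086941 / 47734200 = -55.08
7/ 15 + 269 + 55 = 4867/ 15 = 324.47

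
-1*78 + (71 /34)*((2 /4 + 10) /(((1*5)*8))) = -210669 /2720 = -77.45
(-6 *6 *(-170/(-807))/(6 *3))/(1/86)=-29240/807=-36.23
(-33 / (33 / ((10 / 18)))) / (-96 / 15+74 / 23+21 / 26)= 14950 / 63909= 0.23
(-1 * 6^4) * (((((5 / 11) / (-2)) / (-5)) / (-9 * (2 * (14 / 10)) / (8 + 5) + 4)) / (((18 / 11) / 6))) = -7020 / 67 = -104.78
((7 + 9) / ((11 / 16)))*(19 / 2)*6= 14592 / 11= 1326.55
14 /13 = 1.08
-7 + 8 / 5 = -27 / 5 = -5.40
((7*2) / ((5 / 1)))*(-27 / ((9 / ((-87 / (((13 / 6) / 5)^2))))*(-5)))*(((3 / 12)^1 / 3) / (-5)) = 12.97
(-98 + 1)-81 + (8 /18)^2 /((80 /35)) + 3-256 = -34904 /81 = -430.91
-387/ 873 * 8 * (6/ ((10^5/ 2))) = -129/ 303125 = -0.00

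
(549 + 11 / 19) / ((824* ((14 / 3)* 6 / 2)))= 5221 / 109592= 0.05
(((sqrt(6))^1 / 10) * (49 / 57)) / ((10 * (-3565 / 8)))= -98 * sqrt(6) / 5080125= -0.00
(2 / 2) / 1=1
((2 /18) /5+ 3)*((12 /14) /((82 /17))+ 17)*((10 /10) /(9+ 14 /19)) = 2547824 /477855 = 5.33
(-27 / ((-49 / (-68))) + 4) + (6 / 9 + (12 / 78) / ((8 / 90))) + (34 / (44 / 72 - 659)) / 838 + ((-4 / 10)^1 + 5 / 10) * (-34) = -467302730933 / 13556003370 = -34.47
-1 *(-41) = 41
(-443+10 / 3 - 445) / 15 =-2654 / 45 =-58.98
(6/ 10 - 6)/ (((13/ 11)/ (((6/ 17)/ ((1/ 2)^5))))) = -57024/ 1105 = -51.61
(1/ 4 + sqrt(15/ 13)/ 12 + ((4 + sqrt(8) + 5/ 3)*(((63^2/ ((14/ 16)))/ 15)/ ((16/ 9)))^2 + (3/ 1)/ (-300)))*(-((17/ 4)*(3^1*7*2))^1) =-5853358791/ 200 - 1032944157*sqrt(2)/ 100 - 119*sqrt(195)/ 104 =-43874846.29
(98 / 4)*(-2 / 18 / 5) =-49 / 90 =-0.54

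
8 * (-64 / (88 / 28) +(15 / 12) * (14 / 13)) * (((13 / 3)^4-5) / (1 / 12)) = -816749248 / 1287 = -634614.80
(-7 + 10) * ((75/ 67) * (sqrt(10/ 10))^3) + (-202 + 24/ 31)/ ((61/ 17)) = -6679607/ 126697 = -52.72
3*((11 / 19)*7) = 231 / 19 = 12.16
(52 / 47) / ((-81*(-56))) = 13 / 53298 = 0.00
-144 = -144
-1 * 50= -50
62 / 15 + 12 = 242 / 15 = 16.13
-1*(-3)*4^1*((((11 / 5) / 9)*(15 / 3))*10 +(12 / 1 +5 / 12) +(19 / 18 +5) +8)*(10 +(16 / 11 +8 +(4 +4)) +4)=481978 / 33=14605.39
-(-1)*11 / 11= 1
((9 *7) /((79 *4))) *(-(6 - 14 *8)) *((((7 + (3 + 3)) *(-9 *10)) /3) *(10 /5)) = -1302210 /79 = -16483.67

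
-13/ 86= -0.15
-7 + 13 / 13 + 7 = 1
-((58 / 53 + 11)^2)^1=-410881 / 2809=-146.27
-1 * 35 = -35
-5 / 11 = -0.45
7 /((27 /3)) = 7 /9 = 0.78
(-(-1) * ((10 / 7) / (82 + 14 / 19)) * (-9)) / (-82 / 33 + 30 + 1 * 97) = -9405 / 7535906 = -0.00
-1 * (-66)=66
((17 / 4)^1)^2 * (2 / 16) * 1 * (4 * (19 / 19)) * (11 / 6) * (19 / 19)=3179 / 192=16.56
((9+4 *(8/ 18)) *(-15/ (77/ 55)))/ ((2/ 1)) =-2425/ 42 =-57.74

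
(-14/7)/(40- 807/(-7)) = -14/1087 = -0.01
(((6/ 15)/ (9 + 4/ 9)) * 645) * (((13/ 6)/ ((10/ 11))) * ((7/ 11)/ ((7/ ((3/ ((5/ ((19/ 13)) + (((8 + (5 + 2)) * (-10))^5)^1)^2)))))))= 0.00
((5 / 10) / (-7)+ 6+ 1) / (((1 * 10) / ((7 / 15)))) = 97 / 300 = 0.32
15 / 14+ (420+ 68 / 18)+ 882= 164663 / 126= 1306.85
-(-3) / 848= 3 / 848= 0.00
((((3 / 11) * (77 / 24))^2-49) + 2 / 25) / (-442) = 77047 / 707200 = 0.11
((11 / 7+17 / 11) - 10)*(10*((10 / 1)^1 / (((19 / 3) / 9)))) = -1431000 / 1463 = -978.13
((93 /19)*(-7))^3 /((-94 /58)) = 8000939079 /322373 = 24818.89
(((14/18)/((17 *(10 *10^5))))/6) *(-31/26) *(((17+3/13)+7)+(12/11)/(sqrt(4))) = -256277/1137708000000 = -0.00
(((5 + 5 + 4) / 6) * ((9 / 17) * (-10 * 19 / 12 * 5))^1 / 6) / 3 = -3325 / 612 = -5.43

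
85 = 85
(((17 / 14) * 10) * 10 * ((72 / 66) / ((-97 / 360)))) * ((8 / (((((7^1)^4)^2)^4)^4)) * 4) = -117504000 / 11112495068918961756754125419925572296812372320429193356791883840690226858896635166421384230044962161744967866669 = -0.00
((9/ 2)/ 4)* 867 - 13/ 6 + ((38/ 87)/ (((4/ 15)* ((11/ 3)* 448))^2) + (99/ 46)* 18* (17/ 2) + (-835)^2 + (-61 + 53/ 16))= 271535182862981309/ 388757225472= 698469.80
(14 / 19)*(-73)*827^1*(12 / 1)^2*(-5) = 608539680 / 19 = 32028404.21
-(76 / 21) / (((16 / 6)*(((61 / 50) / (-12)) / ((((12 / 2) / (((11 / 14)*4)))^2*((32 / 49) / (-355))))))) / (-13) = 328320 / 47688641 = 0.01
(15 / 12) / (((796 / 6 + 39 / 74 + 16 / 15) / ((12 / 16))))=8325 / 1192232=0.01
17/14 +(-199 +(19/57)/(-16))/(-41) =2039/336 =6.07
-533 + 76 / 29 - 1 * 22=-16019 / 29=-552.38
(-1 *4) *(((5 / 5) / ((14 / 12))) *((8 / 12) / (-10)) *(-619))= -4952 / 35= -141.49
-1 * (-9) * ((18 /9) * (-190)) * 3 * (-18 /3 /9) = 6840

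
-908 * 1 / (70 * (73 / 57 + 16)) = -25878 / 34475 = -0.75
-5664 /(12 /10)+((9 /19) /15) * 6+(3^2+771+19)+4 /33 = -12291361 /3135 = -3920.69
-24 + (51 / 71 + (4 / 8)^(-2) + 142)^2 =108392905 / 5041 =21502.26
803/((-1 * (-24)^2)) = -803/576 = -1.39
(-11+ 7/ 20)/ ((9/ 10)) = -71/ 6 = -11.83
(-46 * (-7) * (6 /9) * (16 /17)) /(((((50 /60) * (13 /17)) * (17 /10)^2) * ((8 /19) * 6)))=489440 /11271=43.42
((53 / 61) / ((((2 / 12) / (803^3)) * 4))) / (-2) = -82327278693 / 244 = -337406879.89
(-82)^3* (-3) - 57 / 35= 57893583 / 35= 1654102.37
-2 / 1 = -2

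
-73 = -73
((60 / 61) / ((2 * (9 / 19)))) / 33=0.03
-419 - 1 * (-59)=-360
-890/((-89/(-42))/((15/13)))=-6300/13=-484.62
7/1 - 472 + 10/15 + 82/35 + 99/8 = -377677/840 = -449.62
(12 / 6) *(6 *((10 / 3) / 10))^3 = 16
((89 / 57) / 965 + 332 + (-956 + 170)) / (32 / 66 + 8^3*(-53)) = 274693991 / 16418479120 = 0.02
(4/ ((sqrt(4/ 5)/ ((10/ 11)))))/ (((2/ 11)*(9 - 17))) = -5*sqrt(5)/ 4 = -2.80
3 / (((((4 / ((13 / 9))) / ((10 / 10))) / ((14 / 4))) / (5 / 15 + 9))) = 637 / 18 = 35.39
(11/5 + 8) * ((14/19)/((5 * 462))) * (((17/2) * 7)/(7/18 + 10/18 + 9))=18207/935275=0.02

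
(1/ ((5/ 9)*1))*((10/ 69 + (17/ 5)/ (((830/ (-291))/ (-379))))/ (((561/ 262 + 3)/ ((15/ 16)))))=50858325321/ 342856400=148.34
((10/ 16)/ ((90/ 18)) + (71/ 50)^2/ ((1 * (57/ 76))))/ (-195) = -42203/ 2925000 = -0.01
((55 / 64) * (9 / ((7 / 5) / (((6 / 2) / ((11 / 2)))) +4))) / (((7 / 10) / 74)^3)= 94024631250 / 67571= 1391493.85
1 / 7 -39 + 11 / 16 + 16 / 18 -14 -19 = -70843 / 1008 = -70.28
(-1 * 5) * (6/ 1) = -30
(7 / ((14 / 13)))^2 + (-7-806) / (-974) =83929 / 1948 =43.08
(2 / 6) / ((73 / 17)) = 17 / 219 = 0.08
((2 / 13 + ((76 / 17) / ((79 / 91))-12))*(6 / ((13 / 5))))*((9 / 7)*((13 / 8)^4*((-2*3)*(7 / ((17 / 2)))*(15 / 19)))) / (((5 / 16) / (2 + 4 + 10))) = 12003268095 / 433789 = 27670.75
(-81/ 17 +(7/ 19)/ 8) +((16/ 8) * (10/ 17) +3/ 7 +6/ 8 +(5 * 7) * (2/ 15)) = 2.30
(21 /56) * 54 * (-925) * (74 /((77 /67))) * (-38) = 3529042425 /77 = 45831719.81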